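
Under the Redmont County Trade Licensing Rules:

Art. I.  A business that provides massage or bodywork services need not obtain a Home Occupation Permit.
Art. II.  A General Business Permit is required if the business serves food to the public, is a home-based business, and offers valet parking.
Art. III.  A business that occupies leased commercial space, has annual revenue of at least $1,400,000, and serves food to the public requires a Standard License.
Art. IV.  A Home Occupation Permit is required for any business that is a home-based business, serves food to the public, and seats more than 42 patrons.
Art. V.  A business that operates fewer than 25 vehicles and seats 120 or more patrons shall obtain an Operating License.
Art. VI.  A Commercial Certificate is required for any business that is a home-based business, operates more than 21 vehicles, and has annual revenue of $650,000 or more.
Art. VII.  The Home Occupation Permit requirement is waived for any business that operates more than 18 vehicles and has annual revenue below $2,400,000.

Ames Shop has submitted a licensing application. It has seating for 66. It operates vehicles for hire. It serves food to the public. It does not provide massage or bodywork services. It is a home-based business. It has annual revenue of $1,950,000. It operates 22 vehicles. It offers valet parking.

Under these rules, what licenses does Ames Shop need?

Art. I. does not provide massage or bodywork services → Home Occupation Permit exemption does not apply.
Art. II. serves food to the public; is a home-based business; offers valet parking → General Business Permit required.
Art. III. is a home-based business (not: occupies leased commercial space); revenue $1,950,000 ≥ $1,400,000; serves food to the public → Standard License not required.
Art. IV. is a home-based business; serves food to the public; seating 66 > 42 → Home Occupation Permit required.
Art. V. vehicles 22 < 25; seating 66 < 120 → Operating License not required.
Art. VI. is a home-based business; vehicles 22 > 21; revenue $1,950,000 ≥ $650,000 → Commercial Certificate required.
Art. VII. vehicles 22 > 18; revenue $1,950,000 < $2,400,000 → exempt from Home Occupation Permit.

Commercial Certificate, General Business Permit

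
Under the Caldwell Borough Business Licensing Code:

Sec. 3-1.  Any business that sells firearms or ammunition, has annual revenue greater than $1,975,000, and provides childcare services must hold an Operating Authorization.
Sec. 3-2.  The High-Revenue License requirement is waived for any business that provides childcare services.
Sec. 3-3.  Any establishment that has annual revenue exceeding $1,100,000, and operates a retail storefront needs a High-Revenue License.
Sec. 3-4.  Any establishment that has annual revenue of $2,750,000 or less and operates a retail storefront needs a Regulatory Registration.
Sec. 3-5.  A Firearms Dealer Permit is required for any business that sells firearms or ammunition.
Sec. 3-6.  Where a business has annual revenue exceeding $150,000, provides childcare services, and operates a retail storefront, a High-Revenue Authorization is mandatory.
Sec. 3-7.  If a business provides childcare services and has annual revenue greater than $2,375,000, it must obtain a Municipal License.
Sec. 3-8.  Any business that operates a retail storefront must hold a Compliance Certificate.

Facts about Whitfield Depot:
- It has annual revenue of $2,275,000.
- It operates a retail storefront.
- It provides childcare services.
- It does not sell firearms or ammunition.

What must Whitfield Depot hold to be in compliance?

Compliance Certificate, High-Revenue Authorization, Regulatory Registration

Sec. 3-1. does not sell firearms or ammunition; revenue $2,275,000 > $1,975,000; provides childcare services → Operating Authorization not required.
Sec. 3-2. provides childcare services → exempt from High-Revenue License.
Sec. 3-3. revenue $2,275,000 > $1,100,000; operates a retail storefront → High-Revenue License required.
Sec. 3-4. revenue $2,275,000 ≤ $2,750,000; operates a retail storefront → Regulatory Registration required.
Sec. 3-5. does not sell firearms or ammunition → Firearms Dealer Permit not required.
Sec. 3-6. revenue $2,275,000 > $150,000; provides childcare services; operates a retail storefront → High-Revenue Authorization required.
Sec. 3-7. provides childcare services; revenue $2,275,000 ≤ $2,375,000 → Municipal License not required.
Sec. 3-8. operates a retail storefront → Compliance Certificate required.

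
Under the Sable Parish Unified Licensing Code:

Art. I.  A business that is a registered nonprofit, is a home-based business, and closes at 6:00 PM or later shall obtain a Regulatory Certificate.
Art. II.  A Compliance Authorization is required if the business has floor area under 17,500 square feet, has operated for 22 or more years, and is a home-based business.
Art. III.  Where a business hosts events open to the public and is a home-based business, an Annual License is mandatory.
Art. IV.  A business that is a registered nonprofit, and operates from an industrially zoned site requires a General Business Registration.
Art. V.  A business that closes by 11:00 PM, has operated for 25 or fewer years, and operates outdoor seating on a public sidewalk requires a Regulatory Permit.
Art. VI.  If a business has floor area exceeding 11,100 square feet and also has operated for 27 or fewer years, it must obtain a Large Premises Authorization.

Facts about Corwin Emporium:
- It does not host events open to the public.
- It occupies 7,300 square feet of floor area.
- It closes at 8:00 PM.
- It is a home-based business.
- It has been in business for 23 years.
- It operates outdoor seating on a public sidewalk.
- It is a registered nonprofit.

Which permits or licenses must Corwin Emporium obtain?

Compliance Authorization, Regulatory Certificate, Regulatory Permit

Art. I. is a registered nonprofit; is a home-based business; closes 8:00 PM, after 6:00 PM → Regulatory Certificate required.
Art. II. floor area 7,300 square feet < 17,500 square feet; years in business 23 ≥ 22; is a home-based business → Compliance Authorization required.
Art. III. does not host events open to the public; is a home-based business → Annual License not required.
Art. IV. is a registered nonprofit; is a home-based business (not: operates from an industrially zoned site) → General Business Registration not required.
Art. V. closes 8:00 PM, at/before 11:00 PM; years in business 23 ≤ 25; operates outdoor seating on a public sidewalk → Regulatory Permit required.
Art. VI. floor area 7,300 square feet ≤ 11,100 square feet; years in business 23 ≤ 27 → Large Premises Authorization not required.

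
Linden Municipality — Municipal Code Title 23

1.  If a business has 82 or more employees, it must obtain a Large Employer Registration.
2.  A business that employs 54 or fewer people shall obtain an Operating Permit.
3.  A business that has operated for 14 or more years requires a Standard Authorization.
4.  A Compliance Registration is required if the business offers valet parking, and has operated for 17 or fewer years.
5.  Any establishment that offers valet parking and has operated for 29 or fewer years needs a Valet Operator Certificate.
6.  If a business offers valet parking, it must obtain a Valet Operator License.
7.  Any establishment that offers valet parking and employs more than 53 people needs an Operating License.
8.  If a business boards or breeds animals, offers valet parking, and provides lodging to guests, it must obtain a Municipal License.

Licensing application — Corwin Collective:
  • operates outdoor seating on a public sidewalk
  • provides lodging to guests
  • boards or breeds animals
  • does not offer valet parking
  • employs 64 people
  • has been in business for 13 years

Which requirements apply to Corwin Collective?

None

1. employees 64 < 82 → Large Employer Registration not required.
2. employees 64 > 54 → Operating Permit not required.
3. years in business 13 < 14 → Standard Authorization not required.
4. does not offer valet parking; years in business 13 ≤ 17 → Compliance Registration not required.
5. does not offer valet parking; years in business 13 ≤ 29 → Valet Operator Certificate not required.
6. does not offer valet parking → Valet Operator License not required.
7. does not offer valet parking; employees 64 > 53 → Operating License not required.
8. boards or breeds animals; does not offer valet parking; provides lodging to guests → Municipal License not required.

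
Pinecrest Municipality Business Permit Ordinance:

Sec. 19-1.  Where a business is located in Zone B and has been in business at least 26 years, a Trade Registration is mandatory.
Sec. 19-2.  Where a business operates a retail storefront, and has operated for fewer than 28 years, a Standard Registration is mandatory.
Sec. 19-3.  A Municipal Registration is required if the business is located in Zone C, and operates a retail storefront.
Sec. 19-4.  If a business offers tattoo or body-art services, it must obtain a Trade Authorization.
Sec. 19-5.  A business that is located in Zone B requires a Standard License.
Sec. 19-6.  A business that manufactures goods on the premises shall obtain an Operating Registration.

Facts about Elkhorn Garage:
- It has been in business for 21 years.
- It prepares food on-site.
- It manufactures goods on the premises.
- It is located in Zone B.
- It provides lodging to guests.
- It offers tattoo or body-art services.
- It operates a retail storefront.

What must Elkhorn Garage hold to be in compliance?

Operating Registration, Standard License, Standard Registration, Trade Authorization

Sec. 19-1. is located in Zone B; years in business 21 < 26 → Trade Registration not required.
Sec. 19-2. operates a retail storefront; years in business 21 < 28 → Standard Registration required.
Sec. 19-3. is located in Zone B (not: is located in Zone C); operates a retail storefront → Municipal Registration not required.
Sec. 19-4. offers tattoo or body-art services → Trade Authorization required.
Sec. 19-5. is located in Zone B → Standard License required.
Sec. 19-6. manufactures goods on the premises → Operating Registration required.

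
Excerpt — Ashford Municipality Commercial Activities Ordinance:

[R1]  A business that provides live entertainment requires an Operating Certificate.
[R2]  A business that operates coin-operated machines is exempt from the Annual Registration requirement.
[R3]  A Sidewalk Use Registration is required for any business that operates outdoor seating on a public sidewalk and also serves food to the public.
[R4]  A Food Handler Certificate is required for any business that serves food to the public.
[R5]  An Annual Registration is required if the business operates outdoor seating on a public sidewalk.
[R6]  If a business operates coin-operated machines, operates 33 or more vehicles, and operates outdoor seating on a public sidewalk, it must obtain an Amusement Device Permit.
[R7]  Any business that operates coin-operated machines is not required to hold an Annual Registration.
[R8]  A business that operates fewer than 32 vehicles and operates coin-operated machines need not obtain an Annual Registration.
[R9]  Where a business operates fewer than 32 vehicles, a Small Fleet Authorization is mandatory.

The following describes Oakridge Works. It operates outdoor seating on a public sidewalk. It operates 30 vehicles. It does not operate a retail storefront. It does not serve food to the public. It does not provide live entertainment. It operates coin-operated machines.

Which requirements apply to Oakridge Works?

Small Fleet Authorization

[R1] does not provide live entertainment → Operating Certificate not required.
[R2] operates coin-operated machines → exempt from Annual Registration.
[R3] operates outdoor seating on a public sidewalk; does not serve food to the public → Sidewalk Use Registration not required.
[R4] does not serve food to the public → Food Handler Certificate not required.
[R5] operates outdoor seating on a public sidewalk → Annual Registration required.
[R6] operates coin-operated machines; vehicles 30 < 33; operates outdoor seating on a public sidewalk → Amusement Device Permit not required.
[R7] operates coin-operated machines → exempt from Annual Registration.
[R8] vehicles 30 < 32; operates coin-operated machines → exempt from Annual Registration.
[R9] vehicles 30 < 32 → Small Fleet Authorization required.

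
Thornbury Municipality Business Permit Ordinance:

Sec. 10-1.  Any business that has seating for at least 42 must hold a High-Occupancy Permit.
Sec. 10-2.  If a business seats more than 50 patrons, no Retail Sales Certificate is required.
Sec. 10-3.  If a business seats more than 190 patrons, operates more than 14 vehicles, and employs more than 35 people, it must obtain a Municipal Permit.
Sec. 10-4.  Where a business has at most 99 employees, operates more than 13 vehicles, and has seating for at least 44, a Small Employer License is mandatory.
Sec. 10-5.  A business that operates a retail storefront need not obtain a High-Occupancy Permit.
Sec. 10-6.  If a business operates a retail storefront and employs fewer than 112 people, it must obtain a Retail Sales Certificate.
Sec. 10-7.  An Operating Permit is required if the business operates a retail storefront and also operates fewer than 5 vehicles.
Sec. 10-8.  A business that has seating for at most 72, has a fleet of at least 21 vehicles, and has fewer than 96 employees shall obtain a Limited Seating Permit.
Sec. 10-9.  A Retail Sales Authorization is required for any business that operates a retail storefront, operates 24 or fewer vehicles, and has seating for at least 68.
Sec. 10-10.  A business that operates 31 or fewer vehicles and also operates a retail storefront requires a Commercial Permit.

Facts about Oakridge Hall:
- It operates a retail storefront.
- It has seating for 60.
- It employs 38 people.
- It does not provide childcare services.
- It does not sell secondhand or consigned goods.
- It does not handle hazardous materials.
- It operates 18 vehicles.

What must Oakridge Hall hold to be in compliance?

Commercial Permit, Small Employer License

Sec. 10-1. seating 60 ≥ 42 → High-Occupancy Permit required.
Sec. 10-2. seating 60 > 50 → exempt from Retail Sales Certificate.
Sec. 10-3. seating 60 ≤ 190; vehicles 18 > 14; employees 38 > 35 → Municipal Permit not required.
Sec. 10-4. employees 38 ≤ 99; vehicles 18 > 13; seating 60 ≥ 44 → Small Employer License required.
Sec. 10-5. operates a retail storefront → exempt from High-Occupancy Permit.
Sec. 10-6. operates a retail storefront; employees 38 < 112 → Retail Sales Certificate required.
Sec. 10-7. operates a retail storefront; vehicles 18 ≥ 5 → Operating Permit not required.
Sec. 10-8. seating 60 ≤ 72; vehicles 18 < 21; employees 38 < 96 → Limited Seating Permit not required.
Sec. 10-9. operates a retail storefront; vehicles 18 ≤ 24; seating 60 < 68 → Retail Sales Authorization not required.
Sec. 10-10. vehicles 18 ≤ 31; operates a retail storefront → Commercial Permit required.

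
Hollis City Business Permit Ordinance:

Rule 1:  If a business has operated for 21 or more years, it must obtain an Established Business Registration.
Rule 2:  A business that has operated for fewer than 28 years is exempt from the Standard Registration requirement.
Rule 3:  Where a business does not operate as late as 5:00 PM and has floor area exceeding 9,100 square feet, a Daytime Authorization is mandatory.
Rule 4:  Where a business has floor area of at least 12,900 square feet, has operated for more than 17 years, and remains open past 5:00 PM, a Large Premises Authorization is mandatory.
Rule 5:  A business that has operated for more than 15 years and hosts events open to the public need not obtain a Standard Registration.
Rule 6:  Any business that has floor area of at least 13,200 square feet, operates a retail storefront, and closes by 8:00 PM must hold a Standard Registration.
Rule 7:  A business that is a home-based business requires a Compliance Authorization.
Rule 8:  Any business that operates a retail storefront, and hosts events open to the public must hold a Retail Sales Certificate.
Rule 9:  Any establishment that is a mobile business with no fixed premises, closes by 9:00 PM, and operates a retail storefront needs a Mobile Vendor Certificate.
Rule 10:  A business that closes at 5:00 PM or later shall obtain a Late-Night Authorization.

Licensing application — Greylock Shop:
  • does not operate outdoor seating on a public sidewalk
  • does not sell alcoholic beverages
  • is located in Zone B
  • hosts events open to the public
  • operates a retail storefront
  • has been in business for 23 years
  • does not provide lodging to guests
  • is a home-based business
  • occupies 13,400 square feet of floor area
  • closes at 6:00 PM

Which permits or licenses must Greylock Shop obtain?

Rule 1: years in business 23 ≥ 21 → Established Business Registration required.
Rule 2: years in business 23 < 28 → exempt from Standard Registration.
Rule 3: closes 6:00 PM, after 5:00 PM; floor area 13,400 square feet > 9,100 square feet → Daytime Authorization not required.
Rule 4: floor area 13,400 square feet ≥ 12,900 square feet; years in business 23 > 17; closes 6:00 PM, after 5:00 PM → Large Premises Authorization required.
Rule 5: years in business 23 > 15; hosts events open to the public → exempt from Standard Registration.
Rule 6: floor area 13,400 square feet ≥ 13,200 square feet; operates a retail storefront; closes 6:00 PM, at/before 8:00 PM → Standard Registration required.
Rule 7: is a home-based business → Compliance Authorization required.
Rule 8: operates a retail storefront; hosts events open to the public → Retail Sales Certificate required.
Rule 9: is a home-based business (not: is a mobile business with no fixed premises); closes 6:00 PM, at/before 9:00 PM; operates a retail storefront → Mobile Vendor Certificate not required.
Rule 10: closes 6:00 PM, after 5:00 PM → Late-Night Authorization required.

Compliance Authorization, Established Business Registration, Large Premises Authorization, Late-Night Authorization, Retail Sales Certificate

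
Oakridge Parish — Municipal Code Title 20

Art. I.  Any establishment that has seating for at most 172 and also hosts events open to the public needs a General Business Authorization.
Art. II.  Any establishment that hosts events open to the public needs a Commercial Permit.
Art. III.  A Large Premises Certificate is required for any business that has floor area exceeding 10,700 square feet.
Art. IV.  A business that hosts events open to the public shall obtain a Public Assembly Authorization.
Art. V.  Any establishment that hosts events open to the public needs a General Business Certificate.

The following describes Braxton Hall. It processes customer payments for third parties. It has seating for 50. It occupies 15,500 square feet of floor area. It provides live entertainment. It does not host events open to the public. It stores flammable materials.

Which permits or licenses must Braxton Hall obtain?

Large Premises Certificate

Art. I. seating 50 ≤ 172; does not host events open to the public → General Business Authorization not required.
Art. II. does not host events open to the public → Commercial Permit not required.
Art. III. floor area 15,500 square feet > 10,700 square feet → Large Premises Certificate required.
Art. IV. does not host events open to the public → Public Assembly Authorization not required.
Art. V. does not host events open to the public → General Business Certificate not required.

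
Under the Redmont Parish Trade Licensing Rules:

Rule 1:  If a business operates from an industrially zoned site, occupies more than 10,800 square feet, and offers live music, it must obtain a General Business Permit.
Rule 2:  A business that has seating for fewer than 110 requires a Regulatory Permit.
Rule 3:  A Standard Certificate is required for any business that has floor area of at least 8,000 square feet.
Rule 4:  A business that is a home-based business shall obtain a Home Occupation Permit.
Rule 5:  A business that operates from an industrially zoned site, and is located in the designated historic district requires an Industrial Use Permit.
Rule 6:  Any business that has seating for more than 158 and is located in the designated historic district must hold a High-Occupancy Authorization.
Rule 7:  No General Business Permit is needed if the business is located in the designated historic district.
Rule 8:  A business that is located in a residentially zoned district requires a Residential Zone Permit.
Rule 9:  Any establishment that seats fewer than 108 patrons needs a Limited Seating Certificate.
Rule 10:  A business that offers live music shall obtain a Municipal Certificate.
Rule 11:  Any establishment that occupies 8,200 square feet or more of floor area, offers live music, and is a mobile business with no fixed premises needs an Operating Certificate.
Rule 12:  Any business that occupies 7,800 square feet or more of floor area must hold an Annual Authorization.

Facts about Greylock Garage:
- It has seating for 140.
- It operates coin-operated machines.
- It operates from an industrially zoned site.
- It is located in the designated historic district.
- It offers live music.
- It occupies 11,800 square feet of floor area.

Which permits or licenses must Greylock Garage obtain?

Annual Authorization, Industrial Use Permit, Municipal Certificate, Standard Certificate

Rule 1: operates from an industrially zoned site; floor area 11,800 square feet > 10,800 square feet; offers live music → General Business Permit required.
Rule 2: seating 140 ≥ 110 → Regulatory Permit not required.
Rule 3: floor area 11,800 square feet ≥ 8,000 square feet → Standard Certificate required.
Rule 4: operates from an industrially zoned site (not: is a home-based business) → Home Occupation Permit not required.
Rule 5: operates from an industrially zoned site; is located in the designated historic district → Industrial Use Permit required.
Rule 6: seating 140 ≤ 158; is located in the designated historic district → High-Occupancy Authorization not required.
Rule 7: is located in the designated historic district → exempt from General Business Permit.
Rule 8: is located in the designated historic district (not: is located in a residentially zoned district) → Residential Zone Permit not required.
Rule 9: seating 140 ≥ 108 → Limited Seating Certificate not required.
Rule 10: offers live music → Municipal Certificate required.
Rule 11: floor area 11,800 square feet ≥ 8,200 square feet; offers live music; operates from an industrially zoned site (not: is a mobile business with no fixed premises) → Operating Certificate not required.
Rule 12: floor area 11,800 square feet ≥ 7,800 square feet → Annual Authorization required.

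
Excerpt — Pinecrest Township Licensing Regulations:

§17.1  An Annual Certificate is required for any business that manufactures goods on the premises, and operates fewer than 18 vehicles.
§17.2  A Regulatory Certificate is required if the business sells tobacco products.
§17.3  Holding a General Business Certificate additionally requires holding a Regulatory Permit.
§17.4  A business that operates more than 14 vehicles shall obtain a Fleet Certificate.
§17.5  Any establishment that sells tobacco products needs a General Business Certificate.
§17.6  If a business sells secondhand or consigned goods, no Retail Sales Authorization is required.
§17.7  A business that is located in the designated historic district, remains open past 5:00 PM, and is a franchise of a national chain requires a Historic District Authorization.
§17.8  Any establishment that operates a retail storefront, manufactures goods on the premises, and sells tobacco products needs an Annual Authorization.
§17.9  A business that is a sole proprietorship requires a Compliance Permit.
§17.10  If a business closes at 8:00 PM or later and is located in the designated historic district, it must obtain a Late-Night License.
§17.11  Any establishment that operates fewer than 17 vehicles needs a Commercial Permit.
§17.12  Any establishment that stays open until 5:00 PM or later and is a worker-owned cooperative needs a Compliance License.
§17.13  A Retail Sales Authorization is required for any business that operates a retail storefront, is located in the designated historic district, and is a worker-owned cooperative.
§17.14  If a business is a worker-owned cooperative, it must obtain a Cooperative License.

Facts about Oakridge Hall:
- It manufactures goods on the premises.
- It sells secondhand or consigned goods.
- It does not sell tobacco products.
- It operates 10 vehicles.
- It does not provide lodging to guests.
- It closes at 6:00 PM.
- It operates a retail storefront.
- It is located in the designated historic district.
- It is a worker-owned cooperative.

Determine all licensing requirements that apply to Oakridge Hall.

Annual Certificate, Commercial Permit, Compliance License, Cooperative License

§17.1 manufactures goods on the premises; vehicles 10 < 18 → Annual Certificate required.
§17.2 does not sell tobacco products → Regulatory Certificate not required.
§17.3 General Business Certificate is not required → no effect.
§17.4 vehicles 10 ≤ 14 → Fleet Certificate not required.
§17.5 does not sell tobacco products → General Business Certificate not required.
§17.6 sells secondhand or consigned goods → exempt from Retail Sales Authorization.
§17.7 is located in the designated historic district; closes 6:00 PM, after 5:00 PM; is a worker-owned cooperative (not: is a franchise of a national chain) → Historic District Authorization not required.
§17.8 operates a retail storefront; manufactures goods on the premises; does not sell tobacco products → Annual Authorization not required.
§17.9 is a worker-owned cooperative (not: is a sole proprietorship) → Compliance Permit not required.
§17.10 closes 6:00 PM, at/before 8:00 PM; is located in the designated historic district → Late-Night License not required.
§17.11 vehicles 10 < 17 → Commercial Permit required.
§17.12 closes 6:00 PM, after 5:00 PM; is a worker-owned cooperative → Compliance License required.
§17.13 operates a retail storefront; is located in the designated historic district; is a worker-owned cooperative → Retail Sales Authorization required.
§17.14 is a worker-owned cooperative → Cooperative License required.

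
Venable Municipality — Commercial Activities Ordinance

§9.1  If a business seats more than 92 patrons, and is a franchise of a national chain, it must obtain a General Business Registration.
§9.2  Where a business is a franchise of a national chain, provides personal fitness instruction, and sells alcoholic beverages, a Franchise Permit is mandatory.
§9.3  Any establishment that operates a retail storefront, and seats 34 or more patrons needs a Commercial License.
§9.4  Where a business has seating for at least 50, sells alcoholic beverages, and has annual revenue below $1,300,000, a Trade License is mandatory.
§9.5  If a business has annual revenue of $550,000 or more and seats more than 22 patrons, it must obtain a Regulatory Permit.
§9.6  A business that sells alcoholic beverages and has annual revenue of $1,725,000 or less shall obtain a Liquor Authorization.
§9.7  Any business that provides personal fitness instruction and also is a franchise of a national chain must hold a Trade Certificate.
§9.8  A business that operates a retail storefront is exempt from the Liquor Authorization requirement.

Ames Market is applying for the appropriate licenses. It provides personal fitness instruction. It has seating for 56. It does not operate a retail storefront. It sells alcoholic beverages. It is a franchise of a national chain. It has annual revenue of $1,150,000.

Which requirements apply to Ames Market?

§9.1 seating 56 ≤ 92; is a franchise of a national chain → General Business Registration not required.
§9.2 is a franchise of a national chain; provides personal fitness instruction; sells alcoholic beverages → Franchise Permit required.
§9.3 does not operate a retail storefront; seating 56 ≥ 34 → Commercial License not required.
§9.4 seating 56 ≥ 50; sells alcoholic beverages; revenue $1,150,000 < $1,300,000 → Trade License required.
§9.5 revenue $1,150,000 ≥ $550,000; seating 56 > 22 → Regulatory Permit required.
§9.6 sells alcoholic beverages; revenue $1,150,000 ≤ $1,725,000 → Liquor Authorization required.
§9.7 provides personal fitness instruction; is a franchise of a national chain → Trade Certificate required.
§9.8 does not operate a retail storefront → Liquor Authorization exemption does not apply.

Franchise Permit, Liquor Authorization, Regulatory Permit, Trade Certificate, Trade License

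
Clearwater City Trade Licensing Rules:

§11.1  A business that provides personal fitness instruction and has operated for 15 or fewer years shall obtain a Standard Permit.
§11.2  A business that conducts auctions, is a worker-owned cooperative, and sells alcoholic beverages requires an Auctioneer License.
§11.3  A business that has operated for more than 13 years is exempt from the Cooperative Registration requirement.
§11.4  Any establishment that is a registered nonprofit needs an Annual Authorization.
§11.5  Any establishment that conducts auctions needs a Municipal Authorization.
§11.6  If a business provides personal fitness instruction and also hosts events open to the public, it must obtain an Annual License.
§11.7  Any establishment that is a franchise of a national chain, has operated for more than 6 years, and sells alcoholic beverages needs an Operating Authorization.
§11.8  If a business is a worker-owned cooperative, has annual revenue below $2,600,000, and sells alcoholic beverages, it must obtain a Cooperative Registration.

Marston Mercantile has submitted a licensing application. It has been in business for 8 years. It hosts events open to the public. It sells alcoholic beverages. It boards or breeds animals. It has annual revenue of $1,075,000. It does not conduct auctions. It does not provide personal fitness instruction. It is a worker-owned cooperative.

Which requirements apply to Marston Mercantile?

§11.1 does not provide personal fitness instruction; years in business 8 ≤ 15 → Standard Permit not required.
§11.2 does not conduct auctions; is a worker-owned cooperative; sells alcoholic beverages → Auctioneer License not required.
§11.3 years in business 8 ≤ 13 → Cooperative Registration exemption does not apply.
§11.4 is a worker-owned cooperative (not: is a registered nonprofit) → Annual Authorization not required.
§11.5 does not conduct auctions → Municipal Authorization not required.
§11.6 does not provide personal fitness instruction; hosts events open to the public → Annual License not required.
§11.7 is a worker-owned cooperative (not: is a franchise of a national chain); years in business 8 > 6; sells alcoholic beverages → Operating Authorization not required.
§11.8 is a worker-owned cooperative; revenue $1,075,000 < $2,600,000; sells alcoholic beverages → Cooperative Registration required.

Cooperative Registration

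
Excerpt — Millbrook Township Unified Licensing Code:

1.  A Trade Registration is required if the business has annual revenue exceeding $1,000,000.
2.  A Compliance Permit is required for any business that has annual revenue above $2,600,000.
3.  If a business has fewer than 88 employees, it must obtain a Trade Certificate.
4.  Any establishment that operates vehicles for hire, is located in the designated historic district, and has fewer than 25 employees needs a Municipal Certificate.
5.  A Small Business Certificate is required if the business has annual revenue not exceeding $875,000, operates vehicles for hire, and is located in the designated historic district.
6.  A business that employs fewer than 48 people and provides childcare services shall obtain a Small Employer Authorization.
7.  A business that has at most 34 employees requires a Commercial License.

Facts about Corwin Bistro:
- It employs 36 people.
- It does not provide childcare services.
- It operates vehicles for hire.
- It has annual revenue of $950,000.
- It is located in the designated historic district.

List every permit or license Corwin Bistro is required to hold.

1. revenue $950,000 ≤ $1,000,000 → Trade Registration not required.
2. revenue $950,000 ≤ $2,600,000 → Compliance Permit not required.
3. employees 36 < 88 → Trade Certificate required.
4. operates vehicles for hire; is located in the designated historic district; employees 36 ≥ 25 → Municipal Certificate not required.
5. revenue $950,000 > $875,000; operates vehicles for hire; is located in the designated historic district → Small Business Certificate not required.
6. employees 36 < 48; does not provide childcare services → Small Employer Authorization not required.
7. employees 36 > 34 → Commercial License not required.

Trade Certificate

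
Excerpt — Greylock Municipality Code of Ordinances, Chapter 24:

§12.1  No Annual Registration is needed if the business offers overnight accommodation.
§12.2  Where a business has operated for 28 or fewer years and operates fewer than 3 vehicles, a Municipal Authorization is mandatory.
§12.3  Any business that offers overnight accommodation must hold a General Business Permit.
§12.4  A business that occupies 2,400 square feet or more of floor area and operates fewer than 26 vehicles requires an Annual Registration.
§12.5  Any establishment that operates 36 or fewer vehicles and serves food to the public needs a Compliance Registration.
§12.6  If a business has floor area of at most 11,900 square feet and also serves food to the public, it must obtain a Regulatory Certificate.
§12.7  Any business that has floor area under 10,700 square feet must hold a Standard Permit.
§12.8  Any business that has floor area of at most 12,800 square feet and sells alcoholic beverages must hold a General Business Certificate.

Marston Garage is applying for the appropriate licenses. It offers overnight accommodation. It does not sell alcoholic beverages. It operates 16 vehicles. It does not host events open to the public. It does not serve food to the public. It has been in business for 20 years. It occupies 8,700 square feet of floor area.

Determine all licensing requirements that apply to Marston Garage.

General Business Permit, Standard Permit

§12.1 offers overnight accommodation → exempt from Annual Registration.
§12.2 years in business 20 ≤ 28; vehicles 16 ≥ 3 → Municipal Authorization not required.
§12.3 offers overnight accommodation → General Business Permit required.
§12.4 floor area 8,700 square feet ≥ 2,400 square feet; vehicles 16 < 26 → Annual Registration required.
§12.5 vehicles 16 ≤ 36; does not serve food to the public → Compliance Registration not required.
§12.6 floor area 8,700 square feet ≤ 11,900 square feet; does not serve food to the public → Regulatory Certificate not required.
§12.7 floor area 8,700 square feet < 10,700 square feet → Standard Permit required.
§12.8 floor area 8,700 square feet ≤ 12,800 square feet; does not sell alcoholic beverages → General Business Certificate not required.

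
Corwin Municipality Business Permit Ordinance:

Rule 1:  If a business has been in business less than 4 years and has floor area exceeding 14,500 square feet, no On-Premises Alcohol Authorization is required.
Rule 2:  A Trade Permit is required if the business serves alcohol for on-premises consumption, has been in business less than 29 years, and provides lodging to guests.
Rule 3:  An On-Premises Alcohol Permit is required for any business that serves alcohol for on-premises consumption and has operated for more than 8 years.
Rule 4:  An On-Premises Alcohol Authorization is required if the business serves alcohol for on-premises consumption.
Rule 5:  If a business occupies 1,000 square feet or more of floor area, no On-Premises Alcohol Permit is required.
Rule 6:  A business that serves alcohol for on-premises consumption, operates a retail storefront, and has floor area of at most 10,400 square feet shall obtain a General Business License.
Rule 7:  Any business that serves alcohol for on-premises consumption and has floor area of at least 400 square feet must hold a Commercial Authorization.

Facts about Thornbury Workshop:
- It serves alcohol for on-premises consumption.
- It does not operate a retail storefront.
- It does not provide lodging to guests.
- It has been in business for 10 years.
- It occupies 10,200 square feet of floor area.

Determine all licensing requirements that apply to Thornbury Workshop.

Commercial Authorization, On-Premises Alcohol Authorization

Rule 1: years in business 10 ≥ 4; floor area 10,200 square feet ≤ 14,500 square feet → On-Premises Alcohol Authorization exemption does not apply.
Rule 2: serves alcohol for on-premises consumption; years in business 10 < 29; does not provide lodging to guests → Trade Permit not required.
Rule 3: serves alcohol for on-premises consumption; years in business 10 > 8 → On-Premises Alcohol Permit required.
Rule 4: serves alcohol for on-premises consumption → On-Premises Alcohol Authorization required.
Rule 5: floor area 10,200 square feet ≥ 1,000 square feet → exempt from On-Premises Alcohol Permit.
Rule 6: serves alcohol for on-premises consumption; does not operate a retail storefront; floor area 10,200 square feet ≤ 10,400 square feet → General Business License not required.
Rule 7: serves alcohol for on-premises consumption; floor area 10,200 square feet ≥ 400 square feet → Commercial Authorization required.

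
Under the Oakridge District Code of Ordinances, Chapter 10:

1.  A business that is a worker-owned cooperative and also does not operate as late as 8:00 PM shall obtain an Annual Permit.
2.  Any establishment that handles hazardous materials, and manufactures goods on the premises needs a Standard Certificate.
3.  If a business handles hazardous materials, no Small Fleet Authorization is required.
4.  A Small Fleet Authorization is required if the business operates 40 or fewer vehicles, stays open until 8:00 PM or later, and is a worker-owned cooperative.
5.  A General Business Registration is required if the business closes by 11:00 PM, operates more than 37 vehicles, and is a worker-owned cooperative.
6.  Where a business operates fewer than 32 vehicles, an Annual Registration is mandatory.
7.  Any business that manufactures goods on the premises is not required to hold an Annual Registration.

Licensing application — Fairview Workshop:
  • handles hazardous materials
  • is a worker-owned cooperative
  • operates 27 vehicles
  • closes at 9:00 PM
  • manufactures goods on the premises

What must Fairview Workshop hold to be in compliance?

Standard Certificate

1. is a worker-owned cooperative; closes 9:00 PM, after 8:00 PM → Annual Permit not required.
2. handles hazardous materials; manufactures goods on the premises → Standard Certificate required.
3. handles hazardous materials → exempt from Small Fleet Authorization.
4. vehicles 27 ≤ 40; closes 9:00 PM, after 8:00 PM; is a worker-owned cooperative → Small Fleet Authorization required.
5. closes 9:00 PM, at/before 11:00 PM; vehicles 27 ≤ 37; is a worker-owned cooperative → General Business Registration not required.
6. vehicles 27 < 32 → Annual Registration required.
7. manufactures goods on the premises → exempt from Annual Registration.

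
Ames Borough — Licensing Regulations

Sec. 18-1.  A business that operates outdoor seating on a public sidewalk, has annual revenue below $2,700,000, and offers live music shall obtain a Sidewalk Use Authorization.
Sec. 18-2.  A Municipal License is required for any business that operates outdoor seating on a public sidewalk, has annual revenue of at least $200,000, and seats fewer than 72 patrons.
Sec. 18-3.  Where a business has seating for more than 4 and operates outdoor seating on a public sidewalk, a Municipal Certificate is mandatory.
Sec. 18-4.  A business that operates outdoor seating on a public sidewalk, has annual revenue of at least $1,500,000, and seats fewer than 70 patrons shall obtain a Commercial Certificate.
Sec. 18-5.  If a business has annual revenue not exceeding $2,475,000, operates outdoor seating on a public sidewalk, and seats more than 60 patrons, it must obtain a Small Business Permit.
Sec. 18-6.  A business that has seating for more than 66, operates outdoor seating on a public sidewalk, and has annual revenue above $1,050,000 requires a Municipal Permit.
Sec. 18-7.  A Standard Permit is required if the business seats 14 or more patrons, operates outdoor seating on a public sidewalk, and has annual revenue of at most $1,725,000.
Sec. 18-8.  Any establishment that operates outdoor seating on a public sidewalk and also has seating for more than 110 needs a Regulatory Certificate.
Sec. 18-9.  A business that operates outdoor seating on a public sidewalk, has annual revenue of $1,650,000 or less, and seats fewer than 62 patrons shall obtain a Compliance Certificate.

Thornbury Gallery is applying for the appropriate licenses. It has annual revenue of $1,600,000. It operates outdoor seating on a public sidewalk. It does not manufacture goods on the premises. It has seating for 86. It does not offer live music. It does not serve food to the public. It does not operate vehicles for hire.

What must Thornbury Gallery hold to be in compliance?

Municipal Certificate, Municipal Permit, Small Business Permit, Standard Permit

Sec. 18-1. operates outdoor seating on a public sidewalk; revenue $1,600,000 < $2,700,000; does not offer live music → Sidewalk Use Authorization not required.
Sec. 18-2. operates outdoor seating on a public sidewalk; revenue $1,600,000 ≥ $200,000; seating 86 ≥ 72 → Municipal License not required.
Sec. 18-3. seating 86 > 4; operates outdoor seating on a public sidewalk → Municipal Certificate required.
Sec. 18-4. operates outdoor seating on a public sidewalk; revenue $1,600,000 ≥ $1,500,000; seating 86 ≥ 70 → Commercial Certificate not required.
Sec. 18-5. revenue $1,600,000 ≤ $2,475,000; operates outdoor seating on a public sidewalk; seating 86 > 60 → Small Business Permit required.
Sec. 18-6. seating 86 > 66; operates outdoor seating on a public sidewalk; revenue $1,600,000 > $1,050,000 → Municipal Permit required.
Sec. 18-7. seating 86 ≥ 14; operates outdoor seating on a public sidewalk; revenue $1,600,000 ≤ $1,725,000 → Standard Permit required.
Sec. 18-8. operates outdoor seating on a public sidewalk; seating 86 ≤ 110 → Regulatory Certificate not required.
Sec. 18-9. operates outdoor seating on a public sidewalk; revenue $1,600,000 ≤ $1,650,000; seating 86 ≥ 62 → Compliance Certificate not required.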